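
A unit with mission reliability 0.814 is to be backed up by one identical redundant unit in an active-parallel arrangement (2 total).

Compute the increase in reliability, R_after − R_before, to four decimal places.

R_before = 0.814
R_after = 1 − (1 − 0.814)^2 = 0.9654
ΔR = 0.9654 − 0.814 = 0.1514

0.1514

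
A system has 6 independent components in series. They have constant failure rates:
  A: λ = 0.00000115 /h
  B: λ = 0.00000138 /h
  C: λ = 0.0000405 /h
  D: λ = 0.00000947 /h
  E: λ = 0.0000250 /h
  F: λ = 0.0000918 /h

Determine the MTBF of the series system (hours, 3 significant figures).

Series of exponential components: λ_sys = Σ λ_i
λ_sys = 0.00000115 + 0.00000138 + 0.0000405 + 0.00000947 + 0.0000250 + 0.0000918 = 1.6930e-04 /h
MTBF = 1 / λ_sys = 5910 h

5910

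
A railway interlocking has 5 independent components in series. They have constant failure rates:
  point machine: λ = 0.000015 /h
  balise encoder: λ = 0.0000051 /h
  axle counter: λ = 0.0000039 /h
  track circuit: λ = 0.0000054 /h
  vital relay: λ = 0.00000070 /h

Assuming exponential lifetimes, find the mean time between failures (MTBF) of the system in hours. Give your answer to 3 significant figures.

33200

Series of exponential components: λ_sys = Σ λ_i
λ_sys = 0.000015 + 0.0000051 + 0.0000039 + 0.0000054 + 0.00000070 = 3.0100e-05 /h
MTBF = 1 / λ_sys = 33200 h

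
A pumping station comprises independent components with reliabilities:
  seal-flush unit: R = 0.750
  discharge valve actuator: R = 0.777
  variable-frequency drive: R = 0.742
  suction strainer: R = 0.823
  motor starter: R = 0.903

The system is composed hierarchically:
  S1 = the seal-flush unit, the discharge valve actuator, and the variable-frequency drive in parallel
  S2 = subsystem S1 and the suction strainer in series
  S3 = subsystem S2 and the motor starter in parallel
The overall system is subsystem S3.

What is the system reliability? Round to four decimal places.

Parallel (seal-flush unit, discharge valve actuator, and variable-frequency drive): 1 − (1 − 0.750000)(1 − 0.777000)(1 − 0.742000) = 0.985617
Series ([0.985617] and suction strainer): 0.985617 × 0.823000 = 0.811163
Parallel ([0.811163] and motor starter): 1 − (1 − 0.811163)(1 − 0.903000) = 0.9817

0.9817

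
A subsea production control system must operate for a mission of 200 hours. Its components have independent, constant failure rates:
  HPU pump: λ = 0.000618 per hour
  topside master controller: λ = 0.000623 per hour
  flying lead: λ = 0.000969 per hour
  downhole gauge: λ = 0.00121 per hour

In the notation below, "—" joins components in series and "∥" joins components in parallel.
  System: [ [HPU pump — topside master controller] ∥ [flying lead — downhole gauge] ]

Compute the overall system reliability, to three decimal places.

R(HPU pump) = exp(−0.000618 × 200) = 0.88373
R(topside master controller) = exp(−0.000623 × 200) = 0.88285
R(flying lead) = exp(−0.000969 × 200) = 0.82382
R(downhole gauge) = exp(−0.00121 × 200) = 0.78506
Series (HPU pump and topside master controller): 0.88373 × 0.88285 = 0.78020
Series (flying lead and downhole gauge): 0.82382 × 0.78506 = 0.64675
Parallel ([0.78020] and [0.64675]): 1 − (1 − 0.78020)(1 − 0.64675) = 0.922

0.922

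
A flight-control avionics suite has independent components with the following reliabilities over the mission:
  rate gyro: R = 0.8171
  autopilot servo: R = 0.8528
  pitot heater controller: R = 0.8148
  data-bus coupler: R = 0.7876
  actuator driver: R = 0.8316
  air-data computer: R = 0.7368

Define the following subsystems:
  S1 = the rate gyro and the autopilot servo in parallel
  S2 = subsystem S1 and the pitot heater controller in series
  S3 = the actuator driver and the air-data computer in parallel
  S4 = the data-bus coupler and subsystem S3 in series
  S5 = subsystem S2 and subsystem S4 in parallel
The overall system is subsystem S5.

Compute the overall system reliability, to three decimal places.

0.949

Parallel (rate gyro and autopilot servo): 1 − (1 − 0.81710)(1 − 0.85280) = 0.97308
Series ([0.97308] and pitot heater controller): 0.97308 × 0.81480 = 0.79287
Parallel (actuator driver and air-data computer): 1 − (1 − 0.83160)(1 − 0.73680) = 0.95568
Series (data-bus coupler and [0.95568]): 0.78760 × 0.95568 = 0.75269
Parallel ([0.79287] and [0.75269]): 1 − (1 − 0.79287)(1 − 0.75269) = 0.949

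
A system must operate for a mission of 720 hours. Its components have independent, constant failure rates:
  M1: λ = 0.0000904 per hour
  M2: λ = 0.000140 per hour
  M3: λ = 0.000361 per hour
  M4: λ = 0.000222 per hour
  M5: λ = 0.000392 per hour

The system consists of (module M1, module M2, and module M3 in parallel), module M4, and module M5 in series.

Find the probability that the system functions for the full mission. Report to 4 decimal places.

0.6418

R(M1) = exp(−0.0000904 × 720) = 0.936985
R(M2) = exp(−0.000140 × 720) = 0.904114
R(M3) = exp(−0.000361 × 720) = 0.771113
R(M4) = exp(−0.000222 × 720) = 0.852280
R(M5) = exp(−0.000392 × 720) = 0.754093
Parallel (M1, M2, and M3): 1 − (1 − 0.936985)(1 − 0.904114)(1 − 0.771113) = 0.998617
Series ([0.998617], M4, and M5): 0.998617 × 0.852280 × 0.754093 = 0.6418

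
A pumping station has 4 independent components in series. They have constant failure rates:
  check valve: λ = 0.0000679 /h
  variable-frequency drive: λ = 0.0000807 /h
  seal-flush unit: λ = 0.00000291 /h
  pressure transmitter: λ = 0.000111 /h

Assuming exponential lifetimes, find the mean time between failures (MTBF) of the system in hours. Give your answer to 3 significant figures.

Series of exponential components: λ_sys = Σ λ_i
λ_sys = 0.0000679 + 0.0000807 + 0.00000291 + 0.000111 = 2.6251e-04 /h
MTBF = 1 / λ_sys = 3810 h

3810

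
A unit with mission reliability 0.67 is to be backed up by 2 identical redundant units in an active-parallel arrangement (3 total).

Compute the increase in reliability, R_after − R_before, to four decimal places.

R_before = 0.67
R_after = 1 − (1 − 0.67)^3 = 0.9641
ΔR = 0.9641 − 0.67 = 0.2941

0.2941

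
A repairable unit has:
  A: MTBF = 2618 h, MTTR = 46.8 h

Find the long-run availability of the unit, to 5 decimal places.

0.98244

A(A) = MTBF/(MTBF+MTTR) = 2618/(2618+46.8) = 0.98244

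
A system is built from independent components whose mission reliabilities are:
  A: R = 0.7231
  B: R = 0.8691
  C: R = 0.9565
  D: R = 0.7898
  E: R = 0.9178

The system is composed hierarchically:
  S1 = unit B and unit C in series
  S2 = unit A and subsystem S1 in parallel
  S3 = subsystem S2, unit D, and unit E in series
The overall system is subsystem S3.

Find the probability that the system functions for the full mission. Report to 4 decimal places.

0.6910

Series (B and C): 0.869100 × 0.956500 = 0.831294
Parallel (A and [0.831294]): 1 − (1 − 0.723100)(1 − 0.831294) = 0.953285
Series ([0.953285], D, and E): 0.953285 × 0.789800 × 0.917800 = 0.6910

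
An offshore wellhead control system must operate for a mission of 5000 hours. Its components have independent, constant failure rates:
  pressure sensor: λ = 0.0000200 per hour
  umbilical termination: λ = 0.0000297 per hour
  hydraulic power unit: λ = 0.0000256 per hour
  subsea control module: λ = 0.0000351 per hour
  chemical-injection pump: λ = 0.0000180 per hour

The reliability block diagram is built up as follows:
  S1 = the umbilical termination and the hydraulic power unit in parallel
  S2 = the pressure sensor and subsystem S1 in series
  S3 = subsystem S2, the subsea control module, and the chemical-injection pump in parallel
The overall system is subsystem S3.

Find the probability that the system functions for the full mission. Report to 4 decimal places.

0.9985

R(pressure sensor) = exp(−0.0000200 × 5000) = 0.904837
R(umbilical termination) = exp(−0.0000297 × 5000) = 0.862000
R(hydraulic power unit) = exp(−0.0000256 × 5000) = 0.879853
R(subsea control module) = exp(−0.0000351 × 5000) = 0.839037
R(chemical-injection pump) = exp(−0.0000180 × 5000) = 0.913931
Parallel (umbilical termination and hydraulic power unit): 1 − (1 − 0.862000)(1 − 0.879853) = 0.983420
Series (pressure sensor and [0.983420]): 0.904837 × 0.983420 = 0.889835
Parallel ([0.889835], subsea control module, and chemical-injection pump): 1 − (1 − 0.889835)(1 − 0.839037)(1 − 0.913931) = 0.9985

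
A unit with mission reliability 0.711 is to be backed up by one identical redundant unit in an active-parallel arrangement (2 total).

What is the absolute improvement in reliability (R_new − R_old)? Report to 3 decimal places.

R_before = 0.711
R_after = 1 − (1 − 0.711)^2 = 0.916
ΔR = 0.916 − 0.711 = 0.205

0.205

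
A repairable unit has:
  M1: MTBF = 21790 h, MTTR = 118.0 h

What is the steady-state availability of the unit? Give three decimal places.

A(M1) = MTBF/(MTBF+MTTR) = 21790/(21790+118.0) = 0.995

0.995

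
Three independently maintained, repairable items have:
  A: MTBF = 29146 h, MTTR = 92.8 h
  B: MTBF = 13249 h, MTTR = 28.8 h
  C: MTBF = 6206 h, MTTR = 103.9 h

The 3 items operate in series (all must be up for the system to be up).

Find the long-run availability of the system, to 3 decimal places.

0.978

A(A) = MTBF/(MTBF+MTTR) = 29146/(29146+92.8) = 0.996826
A(B) = MTBF/(MTBF+MTTR) = 13249/(13249+28.8) = 0.997831
A(C) = MTBF/(MTBF+MTTR) = 6206/(6206+103.9) = 0.983534
Series availability: 0.996826 × 0.997831 × 0.983534 = 0.978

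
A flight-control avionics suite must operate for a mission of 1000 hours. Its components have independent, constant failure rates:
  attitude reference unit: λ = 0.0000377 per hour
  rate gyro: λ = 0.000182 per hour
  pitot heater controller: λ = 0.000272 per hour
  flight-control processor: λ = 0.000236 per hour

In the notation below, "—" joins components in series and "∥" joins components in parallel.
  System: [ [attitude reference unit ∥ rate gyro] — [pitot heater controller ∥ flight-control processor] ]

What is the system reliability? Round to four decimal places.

R(attitude reference unit) = exp(−0.0000377 × 1000) = 0.963002
R(rate gyro) = exp(−0.000182 × 1000) = 0.833601
R(pitot heater controller) = exp(−0.000272 × 1000) = 0.761854
R(flight-control processor) = exp(−0.000236 × 1000) = 0.789781
Parallel (attitude reference unit and rate gyro): 1 − (1 − 0.963002)(1 − 0.833601) = 0.993844
Parallel (pitot heater controller and flight-control processor): 1 − (1 − 0.761854)(1 − 0.789781) = 0.949937
Series ([0.993844] and [0.949937]): 0.993844 × 0.949937 = 0.9441

0.9441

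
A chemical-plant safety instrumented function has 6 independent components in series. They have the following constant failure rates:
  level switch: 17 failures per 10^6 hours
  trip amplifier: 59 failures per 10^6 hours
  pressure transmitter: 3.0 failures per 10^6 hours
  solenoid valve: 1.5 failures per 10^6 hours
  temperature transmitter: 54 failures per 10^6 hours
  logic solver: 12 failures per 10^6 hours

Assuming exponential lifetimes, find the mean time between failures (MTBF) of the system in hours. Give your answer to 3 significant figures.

6830

Series of exponential components: λ_sys = Σ λ_i
λ_sys = 0.000017 + 0.000059 + 0.0000030 + 0.0000015 + 0.000054 + 0.000012 = 1.4650e-04 /h
MTBF = 1 / λ_sys = 6830 h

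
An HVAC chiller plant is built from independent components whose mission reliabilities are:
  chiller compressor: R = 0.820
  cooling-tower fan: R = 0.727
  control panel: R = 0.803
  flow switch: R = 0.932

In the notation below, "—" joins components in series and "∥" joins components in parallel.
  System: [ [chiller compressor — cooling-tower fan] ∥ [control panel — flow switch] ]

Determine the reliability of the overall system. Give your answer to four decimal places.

0.8984

Series (chiller compressor and cooling-tower fan): 0.820000 × 0.727000 = 0.596140
Series (control panel and flow switch): 0.803000 × 0.932000 = 0.748396
Parallel ([0.596140] and [0.748396]): 1 − (1 − 0.596140)(1 − 0.748396) = 0.8984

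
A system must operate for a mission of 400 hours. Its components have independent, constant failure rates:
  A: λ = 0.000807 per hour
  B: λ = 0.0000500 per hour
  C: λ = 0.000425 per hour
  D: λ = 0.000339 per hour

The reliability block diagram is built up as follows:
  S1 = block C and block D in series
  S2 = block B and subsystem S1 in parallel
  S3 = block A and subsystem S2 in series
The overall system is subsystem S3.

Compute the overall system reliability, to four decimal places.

R(A) = exp(−0.000807 × 400) = 0.724119
R(B) = exp(−0.0000500 × 400) = 0.980199
R(C) = exp(−0.000425 × 400) = 0.843665
R(D) = exp(−0.000339 × 400) = 0.873192
Series (C and D): 0.843665 × 0.873192 = 0.736682
Parallel (B and [0.736682]): 1 − (1 − 0.980199)(1 − 0.736682) = 0.994786
Series (A and [0.994786]): 0.724119 × 0.994786 = 0.7203

0.7203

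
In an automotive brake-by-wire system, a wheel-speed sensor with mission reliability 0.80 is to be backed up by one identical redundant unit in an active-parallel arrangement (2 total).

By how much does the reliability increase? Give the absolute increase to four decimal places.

R_before = 0.80
R_after = 1 − (1 − 0.80)^2 = 0.9600
ΔR = 0.9600 − 0.80 = 0.1600

0.1600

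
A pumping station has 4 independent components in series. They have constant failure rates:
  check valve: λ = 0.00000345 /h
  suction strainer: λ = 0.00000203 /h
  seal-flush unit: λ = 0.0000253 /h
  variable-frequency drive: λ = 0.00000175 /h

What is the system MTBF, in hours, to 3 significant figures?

Series of exponential components: λ_sys = Σ λ_i
λ_sys = 0.00000345 + 0.00000203 + 0.0000253 + 0.00000175 = 3.2530e-05 /h
MTBF = 1 / λ_sys = 30700 h

30700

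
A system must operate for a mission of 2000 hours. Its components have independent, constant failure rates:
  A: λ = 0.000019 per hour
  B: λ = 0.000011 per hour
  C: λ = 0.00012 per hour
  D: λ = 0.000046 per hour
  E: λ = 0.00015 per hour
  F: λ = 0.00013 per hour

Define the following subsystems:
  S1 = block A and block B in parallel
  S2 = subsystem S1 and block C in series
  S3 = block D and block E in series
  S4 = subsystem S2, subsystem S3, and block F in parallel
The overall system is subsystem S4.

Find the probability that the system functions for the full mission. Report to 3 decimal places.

R(A) = exp(−0.000019 × 2000) = 0.96271
R(B) = exp(−0.000011 × 2000) = 0.97824
R(C) = exp(−0.00012 × 2000) = 0.78663
R(D) = exp(−0.000046 × 2000) = 0.91211
R(E) = exp(−0.00015 × 2000) = 0.74082
R(F) = exp(−0.00013 × 2000) = 0.77105
Parallel (A and B): 1 − (1 − 0.96271)(1 − 0.97824) = 0.99919
Series ([0.99919] and C): 0.99919 × 0.78663 = 0.78599
Series (D and E): 0.91211 × 0.74082 = 0.67571
Parallel ([0.78599], [0.67571], and F): 1 − (1 − 0.78599)(1 − 0.67571)(1 − 0.77105) = 0.984

0.984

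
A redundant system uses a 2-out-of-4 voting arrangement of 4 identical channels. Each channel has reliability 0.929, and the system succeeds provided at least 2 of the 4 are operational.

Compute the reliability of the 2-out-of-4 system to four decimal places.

R = Σ_{i=2}^{4} C(4,i) p^i (1−p)^{4−i} with p = 0.929
C(4,2)·0.929^2·0.071^2 = 0.026104
C(4,3)·0.929^3·0.071^1 = 0.227701
C(4,4)·0.929^4·0.071^0 = 0.744840
Sum = 0.9986

0.9986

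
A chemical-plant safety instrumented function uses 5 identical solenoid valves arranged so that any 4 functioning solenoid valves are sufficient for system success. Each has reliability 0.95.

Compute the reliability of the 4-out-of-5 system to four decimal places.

R = Σ_{i=4}^{5} C(5,i) p^i (1−p)^{5−i} with p = 0.95
C(5,4)·0.95^4·0.05^1 = 0.203627
C(5,5)·0.95^5·0.05^0 = 0.773781
Sum = 0.9774

0.9774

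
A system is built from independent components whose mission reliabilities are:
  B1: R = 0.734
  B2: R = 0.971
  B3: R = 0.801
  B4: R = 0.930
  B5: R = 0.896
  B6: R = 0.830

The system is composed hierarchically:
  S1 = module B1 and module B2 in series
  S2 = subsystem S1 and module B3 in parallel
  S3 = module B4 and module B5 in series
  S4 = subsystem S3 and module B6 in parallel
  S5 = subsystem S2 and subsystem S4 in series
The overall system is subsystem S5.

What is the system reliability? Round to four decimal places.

0.9161

Series (B1 and B2): 0.734000 × 0.971000 = 0.712714
Parallel ([0.712714] and B3): 1 − (1 − 0.712714)(1 − 0.801000) = 0.942830
Series (B4 and B5): 0.930000 × 0.896000 = 0.833280
Parallel ([0.833280] and B6): 1 − (1 − 0.833280)(1 − 0.830000) = 0.971658
Series ([0.942830] and [0.971658]): 0.942830 × 0.971658 = 0.9161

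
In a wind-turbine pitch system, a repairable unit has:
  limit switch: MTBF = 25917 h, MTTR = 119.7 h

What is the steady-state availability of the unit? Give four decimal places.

A(limit switch) = MTBF/(MTBF+MTTR) = 25917/(25917+119.7) = 0.9954

0.9954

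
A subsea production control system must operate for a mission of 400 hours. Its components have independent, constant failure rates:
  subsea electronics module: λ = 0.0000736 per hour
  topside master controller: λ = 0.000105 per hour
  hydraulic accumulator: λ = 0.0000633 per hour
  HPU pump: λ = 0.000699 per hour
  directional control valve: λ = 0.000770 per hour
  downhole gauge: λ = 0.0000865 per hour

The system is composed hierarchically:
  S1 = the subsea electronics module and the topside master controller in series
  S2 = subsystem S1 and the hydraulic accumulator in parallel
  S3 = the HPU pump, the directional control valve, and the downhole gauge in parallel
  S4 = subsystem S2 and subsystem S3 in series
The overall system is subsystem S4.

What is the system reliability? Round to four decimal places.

0.9961

R(subsea electronics module) = exp(−0.0000736 × 400) = 0.970989
R(topside master controller) = exp(−0.000105 × 400) = 0.958870
R(hydraulic accumulator) = exp(−0.0000633 × 400) = 0.974998
R(HPU pump) = exp(−0.000699 × 400) = 0.756086
R(directional control valve) = exp(−0.000770 × 400) = 0.734915
R(downhole gauge) = exp(−0.0000865 × 400) = 0.965992
Series (subsea electronics module and topside master controller): 0.970989 × 0.958870 = 0.931052
Parallel ([0.931052] and hydraulic accumulator): 1 − (1 − 0.931052)(1 − 0.974998) = 0.998276
Parallel (HPU pump, directional control valve, and downhole gauge): 1 − (1 − 0.756086)(1 − 0.734915)(1 − 0.965992) = 0.997801
Series ([0.998276] and [0.997801]): 0.998276 × 0.997801 = 0.9961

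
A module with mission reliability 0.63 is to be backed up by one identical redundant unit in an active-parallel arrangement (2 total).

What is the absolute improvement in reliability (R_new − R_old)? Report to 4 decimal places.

R_before = 0.63
R_after = 1 − (1 − 0.63)^2 = 0.8631
ΔR = 0.8631 − 0.63 = 0.2331

0.2331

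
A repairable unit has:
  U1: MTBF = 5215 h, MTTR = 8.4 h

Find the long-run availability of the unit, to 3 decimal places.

0.998

A(U1) = MTBF/(MTBF+MTTR) = 5215/(5215+8.4) = 0.998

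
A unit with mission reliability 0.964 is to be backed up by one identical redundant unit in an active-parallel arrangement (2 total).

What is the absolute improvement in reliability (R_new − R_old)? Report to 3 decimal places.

0.035

R_before = 0.964
R_after = 1 − (1 − 0.964)^2 = 0.999
ΔR = 0.999 − 0.964 = 0.035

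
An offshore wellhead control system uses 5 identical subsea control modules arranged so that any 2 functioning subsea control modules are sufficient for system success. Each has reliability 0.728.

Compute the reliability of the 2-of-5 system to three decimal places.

0.979

R = Σ_{i=2}^{5} C(5,i) p^i (1−p)^{5−i} with p = 0.728
C(5,2)·0.728^2·0.272^3 = 0.10665
C(5,3)·0.728^3·0.272^2 = 0.28545
C(5,4)·0.728^4·0.272^1 = 0.38200
C(5,5)·0.728^5·0.272^0 = 0.20448
Sum = 0.979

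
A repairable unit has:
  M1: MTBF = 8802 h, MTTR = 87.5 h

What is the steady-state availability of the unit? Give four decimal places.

0.9902

A(M1) = MTBF/(MTBF+MTTR) = 8802/(8802+87.5) = 0.9902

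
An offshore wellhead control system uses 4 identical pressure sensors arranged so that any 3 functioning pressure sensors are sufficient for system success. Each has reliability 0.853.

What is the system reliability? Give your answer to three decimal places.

R = Σ_{i=3}^{4} C(4,i) p^i (1−p)^{4−i} with p = 0.853
C(4,3)·0.853^3·0.147^1 = 0.36494
C(4,4)·0.853^4·0.147^0 = 0.52941
Sum = 0.894

0.894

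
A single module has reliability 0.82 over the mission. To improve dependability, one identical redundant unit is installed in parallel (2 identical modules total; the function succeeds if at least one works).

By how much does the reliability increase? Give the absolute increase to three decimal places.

R_before = 0.82
R_after = 1 − (1 − 0.82)^2 = 0.968
ΔR = 0.968 − 0.82 = 0.148

0.148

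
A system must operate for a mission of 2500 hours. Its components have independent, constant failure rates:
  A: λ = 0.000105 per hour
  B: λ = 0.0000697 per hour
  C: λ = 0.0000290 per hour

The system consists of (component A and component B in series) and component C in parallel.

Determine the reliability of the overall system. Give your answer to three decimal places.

R(A) = exp(−0.000105 × 2500) = 0.76913
R(B) = exp(−0.0000697 × 2500) = 0.84009
R(C) = exp(−0.0000290 × 2500) = 0.93007
Series (A and B): 0.76913 × 0.84009 = 0.64614
Parallel ([0.64614] and C): 1 − (1 − 0.64614)(1 − 0.93007) = 0.975

0.975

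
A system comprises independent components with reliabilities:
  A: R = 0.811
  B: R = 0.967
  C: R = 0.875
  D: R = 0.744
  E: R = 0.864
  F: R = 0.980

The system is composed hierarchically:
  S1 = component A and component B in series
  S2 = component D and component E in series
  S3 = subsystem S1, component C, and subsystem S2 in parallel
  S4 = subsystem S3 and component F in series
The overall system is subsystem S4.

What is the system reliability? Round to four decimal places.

0.9706

Series (A and B): 0.811000 × 0.967000 = 0.784237
Series (D and E): 0.744000 × 0.864000 = 0.642816
Parallel ([0.784237], C, and [0.642816]): 1 − (1 − 0.784237)(1 − 0.875000)(1 − 0.642816) = 0.990367
Series ([0.990367] and F): 0.990367 × 0.980000 = 0.9706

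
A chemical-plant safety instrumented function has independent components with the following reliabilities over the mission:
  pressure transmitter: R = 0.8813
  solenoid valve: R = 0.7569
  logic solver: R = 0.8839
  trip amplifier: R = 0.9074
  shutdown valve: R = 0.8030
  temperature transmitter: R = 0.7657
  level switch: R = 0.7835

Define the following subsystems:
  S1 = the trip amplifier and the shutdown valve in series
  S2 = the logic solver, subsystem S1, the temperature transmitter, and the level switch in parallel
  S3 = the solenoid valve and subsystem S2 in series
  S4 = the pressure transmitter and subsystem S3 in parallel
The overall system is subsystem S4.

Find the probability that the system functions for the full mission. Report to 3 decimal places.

Series (trip amplifier and shutdown valve): 0.90740 × 0.80300 = 0.72864
Parallel (logic solver, [0.72864], temperature transmitter, and level switch): 1 − (1 − 0.88390)(1 − 0.72864)(1 − 0.76570)(1 − 0.78350) = 0.99840
Series (solenoid valve and [0.99840]): 0.75690 × 0.99840 = 0.75569
Parallel (pressure transmitter and [0.75569]): 1 − (1 − 0.88130)(1 − 0.75569) = 0.971

0.971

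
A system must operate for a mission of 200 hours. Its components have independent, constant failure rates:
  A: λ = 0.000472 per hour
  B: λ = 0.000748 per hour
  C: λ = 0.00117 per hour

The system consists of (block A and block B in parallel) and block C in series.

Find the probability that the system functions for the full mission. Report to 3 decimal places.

R(A) = exp(−0.000472 × 200) = 0.90992
R(B) = exp(−0.000748 × 200) = 0.86105
R(C) = exp(−0.00117 × 200) = 0.79136
Parallel (A and B): 1 − (1 − 0.90992)(1 − 0.86105) = 0.98748
Series ([0.98748] and C): 0.98748 × 0.79136 = 0.781

0.781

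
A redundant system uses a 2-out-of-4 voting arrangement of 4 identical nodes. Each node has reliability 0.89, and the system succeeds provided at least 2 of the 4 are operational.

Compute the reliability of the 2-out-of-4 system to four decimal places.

0.9951

R = Σ_{i=2}^{4} C(4,i) p^i (1−p)^{4−i} with p = 0.89
C(4,2)·0.89^2·0.11^2 = 0.057506
C(4,3)·0.89^3·0.11^1 = 0.310186
C(4,4)·0.89^4·0.11^0 = 0.627422
Sum = 0.9951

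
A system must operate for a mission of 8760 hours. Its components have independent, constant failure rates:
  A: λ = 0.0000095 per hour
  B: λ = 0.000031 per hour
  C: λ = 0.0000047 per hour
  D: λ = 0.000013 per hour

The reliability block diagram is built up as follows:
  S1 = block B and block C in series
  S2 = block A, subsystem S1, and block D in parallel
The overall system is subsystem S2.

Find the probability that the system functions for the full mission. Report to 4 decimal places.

0.9977

R(A) = exp(−0.0000095 × 8760) = 0.920149
R(B) = exp(−0.000031 × 8760) = 0.762190
R(C) = exp(−0.0000047 × 8760) = 0.959664
R(D) = exp(−0.000013 × 8760) = 0.892365
Series (B and C): 0.762190 × 0.959664 = 0.731446
Parallel (A, [0.731446], and D): 1 − (1 − 0.920149)(1 − 0.731446)(1 − 0.892365) = 0.9977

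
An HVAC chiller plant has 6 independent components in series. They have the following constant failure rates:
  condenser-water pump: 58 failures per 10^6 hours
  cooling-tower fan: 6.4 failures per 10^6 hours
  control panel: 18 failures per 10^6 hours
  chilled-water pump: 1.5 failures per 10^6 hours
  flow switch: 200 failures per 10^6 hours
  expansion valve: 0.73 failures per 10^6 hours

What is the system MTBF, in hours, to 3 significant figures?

Series of exponential components: λ_sys = Σ λ_i
λ_sys = 0.000058 + 0.0000064 + 0.000018 + 0.0000015 + 0.00020 + 0.00000073 = 2.8463e-04 /h
MTBF = 1 / λ_sys = 3510 h

3510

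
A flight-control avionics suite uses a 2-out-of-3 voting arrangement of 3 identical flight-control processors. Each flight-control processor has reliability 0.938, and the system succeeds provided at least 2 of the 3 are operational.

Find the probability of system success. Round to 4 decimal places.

R = Σ_{i=2}^{3} C(3,i) p^i (1−p)^{3−i} with p = 0.938
C(3,2)·0.938^2·0.062^1 = 0.163651
C(3,3)·0.938^3·0.062^0 = 0.825294
Sum = 0.9889

0.9889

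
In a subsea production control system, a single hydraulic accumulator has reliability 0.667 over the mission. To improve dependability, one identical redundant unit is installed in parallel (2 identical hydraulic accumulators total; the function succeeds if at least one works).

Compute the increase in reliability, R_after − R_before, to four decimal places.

R_before = 0.667
R_after = 1 − (1 − 0.667)^2 = 0.8891
ΔR = 0.8891 − 0.667 = 0.2221

0.2221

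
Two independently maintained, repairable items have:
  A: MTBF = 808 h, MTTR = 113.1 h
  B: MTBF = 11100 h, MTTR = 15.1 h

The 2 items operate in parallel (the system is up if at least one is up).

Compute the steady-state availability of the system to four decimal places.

A(A) = MTBF/(MTBF+MTTR) = 808/(808+113.1) = 0.877212
A(B) = MTBF/(MTBF+MTTR) = 11100/(11100+15.1) = 0.998641
Parallel availability: 1 − (1 − 0.877212)(1 − 0.998641) = 0.9998

0.9998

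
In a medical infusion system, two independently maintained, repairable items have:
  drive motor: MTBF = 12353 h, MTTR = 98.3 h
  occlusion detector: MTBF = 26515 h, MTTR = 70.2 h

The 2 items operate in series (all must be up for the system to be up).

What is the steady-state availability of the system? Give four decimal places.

A(drive motor) = MTBF/(MTBF+MTTR) = 12353/(12353+98.3) = 0.992105
A(occlusion detector) = MTBF/(MTBF+MTTR) = 26515/(26515+70.2) = 0.997359
Series availability: 0.992105 × 0.997359 = 0.9895

0.9895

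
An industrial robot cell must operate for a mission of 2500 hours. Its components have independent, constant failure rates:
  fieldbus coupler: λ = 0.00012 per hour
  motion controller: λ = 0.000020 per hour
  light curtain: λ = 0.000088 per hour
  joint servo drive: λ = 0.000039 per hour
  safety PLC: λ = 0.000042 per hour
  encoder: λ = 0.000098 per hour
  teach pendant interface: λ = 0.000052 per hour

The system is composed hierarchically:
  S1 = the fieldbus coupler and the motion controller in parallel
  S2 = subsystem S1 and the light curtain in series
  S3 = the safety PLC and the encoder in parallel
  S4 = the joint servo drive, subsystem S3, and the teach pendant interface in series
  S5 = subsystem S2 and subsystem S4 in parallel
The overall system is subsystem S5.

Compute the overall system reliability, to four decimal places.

R(fieldbus coupler) = exp(−0.00012 × 2500) = 0.740818
R(motion controller) = exp(−0.000020 × 2500) = 0.951229
R(light curtain) = exp(−0.000088 × 2500) = 0.802519
R(joint servo drive) = exp(−0.000039 × 2500) = 0.907102
R(safety PLC) = exp(−0.000042 × 2500) = 0.900325
R(encoder) = exp(−0.000098 × 2500) = 0.782705
R(teach pendant interface) = exp(−0.000052 × 2500) = 0.878095
Parallel (fieldbus coupler and motion controller): 1 − (1 − 0.740818)(1 − 0.951229) = 0.987359
Series ([0.987359] and light curtain): 0.987359 × 0.802519 = 0.792374
Parallel (safety PLC and encoder): 1 − (1 − 0.900325)(1 − 0.782705) = 0.978341
Series (joint servo drive, [0.978341], and teach pendant interface): 0.907102 × 0.978341 × 0.878095 = 0.779270
Parallel ([0.792374] and [0.779270]): 1 − (1 − 0.792374)(1 − 0.779270) = 0.9542

0.9542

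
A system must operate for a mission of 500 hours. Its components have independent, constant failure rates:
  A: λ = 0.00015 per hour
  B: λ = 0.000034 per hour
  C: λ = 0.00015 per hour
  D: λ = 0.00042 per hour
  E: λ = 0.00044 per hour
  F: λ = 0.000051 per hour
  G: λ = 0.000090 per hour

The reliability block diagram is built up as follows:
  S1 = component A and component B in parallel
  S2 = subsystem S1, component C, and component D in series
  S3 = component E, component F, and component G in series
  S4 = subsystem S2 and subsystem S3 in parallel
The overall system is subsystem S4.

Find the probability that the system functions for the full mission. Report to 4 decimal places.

0.9372

R(A) = exp(−0.00015 × 500) = 0.927743
R(B) = exp(−0.000034 × 500) = 0.983144
R(C) = exp(−0.00015 × 500) = 0.927743
R(D) = exp(−0.00042 × 500) = 0.810584
R(E) = exp(−0.00044 × 500) = 0.802519
R(F) = exp(−0.000051 × 500) = 0.974822
R(G) = exp(−0.000090 × 500) = 0.955997
Parallel (A and B): 1 − (1 − 0.927743)(1 − 0.983144) = 0.998782
Series ([0.998782], C, and D): 0.998782 × 0.927743 × 0.810584 = 0.751098
Series (E, F, and G): 0.802519 × 0.974822 × 0.955997 = 0.747889
Parallel ([0.751098] and [0.747889]): 1 − (1 − 0.751098)(1 − 0.747889) = 0.9372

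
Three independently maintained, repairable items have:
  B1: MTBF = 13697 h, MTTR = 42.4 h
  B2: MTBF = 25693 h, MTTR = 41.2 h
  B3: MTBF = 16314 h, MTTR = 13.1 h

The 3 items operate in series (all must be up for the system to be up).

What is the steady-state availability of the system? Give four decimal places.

A(B1) = MTBF/(MTBF+MTTR) = 13697/(13697+42.4) = 0.996914
A(B2) = MTBF/(MTBF+MTTR) = 25693/(25693+41.2) = 0.998399
A(B3) = MTBF/(MTBF+MTTR) = 16314/(16314+13.1) = 0.999198
Series availability: 0.996914 × 0.998399 × 0.999198 = 0.9945

0.9945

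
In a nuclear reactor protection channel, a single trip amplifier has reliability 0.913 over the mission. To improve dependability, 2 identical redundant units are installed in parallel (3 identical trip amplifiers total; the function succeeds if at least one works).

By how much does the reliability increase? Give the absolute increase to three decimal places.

0.086

R_before = 0.913
R_after = 1 − (1 − 0.913)^3 = 0.999
ΔR = 0.999 − 0.913 = 0.086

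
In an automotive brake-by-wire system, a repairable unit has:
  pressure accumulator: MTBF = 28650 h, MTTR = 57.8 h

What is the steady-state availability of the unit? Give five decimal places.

A(pressure accumulator) = MTBF/(MTBF+MTTR) = 28650/(28650+57.8) = 0.99799

0.99799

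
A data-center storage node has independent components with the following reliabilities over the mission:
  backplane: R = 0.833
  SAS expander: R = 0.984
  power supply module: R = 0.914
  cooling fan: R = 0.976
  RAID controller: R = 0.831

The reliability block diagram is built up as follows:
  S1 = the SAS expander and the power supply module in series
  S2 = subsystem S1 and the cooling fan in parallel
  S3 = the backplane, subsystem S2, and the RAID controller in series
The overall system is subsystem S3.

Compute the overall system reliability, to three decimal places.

0.691

Series (SAS expander and power supply module): 0.98400 × 0.91400 = 0.89938
Parallel ([0.89938] and cooling fan): 1 − (1 − 0.89938)(1 − 0.97600) = 0.99759
Series (backplane, [0.99759], and RAID controller): 0.83300 × 0.99759 × 0.83100 = 0.691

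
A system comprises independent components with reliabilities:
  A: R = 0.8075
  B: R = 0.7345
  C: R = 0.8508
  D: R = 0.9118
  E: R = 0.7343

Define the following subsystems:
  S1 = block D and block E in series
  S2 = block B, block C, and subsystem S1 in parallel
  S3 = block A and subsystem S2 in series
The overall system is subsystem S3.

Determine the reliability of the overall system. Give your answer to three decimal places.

Series (D and E): 0.91180 × 0.73430 = 0.66953
Parallel (B, C, and [0.66953]): 1 − (1 − 0.73450)(1 − 0.85080)(1 − 0.66953) = 0.98691
Series (A and [0.98691]): 0.80750 × 0.98691 = 0.797

0.797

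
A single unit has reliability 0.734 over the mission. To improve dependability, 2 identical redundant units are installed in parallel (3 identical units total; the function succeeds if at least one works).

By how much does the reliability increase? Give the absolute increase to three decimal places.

0.247

R_before = 0.734
R_after = 1 − (1 − 0.734)^3 = 0.981
ΔR = 0.981 − 0.734 = 0.247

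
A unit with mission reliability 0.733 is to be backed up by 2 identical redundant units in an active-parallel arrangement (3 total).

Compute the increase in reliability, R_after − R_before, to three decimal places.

0.248

R_before = 0.733
R_after = 1 − (1 − 0.733)^3 = 0.981
ΔR = 0.981 − 0.733 = 0.248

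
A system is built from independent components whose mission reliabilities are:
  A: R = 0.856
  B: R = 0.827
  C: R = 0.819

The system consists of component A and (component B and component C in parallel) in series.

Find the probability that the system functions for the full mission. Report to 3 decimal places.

0.829

Parallel (B and C): 1 − (1 − 0.82700)(1 − 0.81900) = 0.96869
Series (A and [0.96869]): 0.85600 × 0.96869 = 0.829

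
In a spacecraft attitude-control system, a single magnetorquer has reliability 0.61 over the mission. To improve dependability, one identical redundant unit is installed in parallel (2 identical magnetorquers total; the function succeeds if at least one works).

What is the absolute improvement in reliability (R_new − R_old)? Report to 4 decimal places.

0.2379

R_before = 0.61
R_after = 1 − (1 − 0.61)^2 = 0.8479
ΔR = 0.8479 − 0.61 = 0.2379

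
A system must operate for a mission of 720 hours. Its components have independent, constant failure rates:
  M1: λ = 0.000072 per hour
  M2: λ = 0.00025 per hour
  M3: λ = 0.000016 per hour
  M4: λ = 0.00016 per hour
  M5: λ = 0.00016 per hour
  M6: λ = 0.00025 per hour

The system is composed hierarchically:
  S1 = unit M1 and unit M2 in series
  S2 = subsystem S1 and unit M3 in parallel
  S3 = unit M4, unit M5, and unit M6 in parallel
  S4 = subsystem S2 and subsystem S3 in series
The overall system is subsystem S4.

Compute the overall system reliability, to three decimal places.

R(M1) = exp(−0.000072 × 720) = 0.94948
R(M2) = exp(−0.00025 × 720) = 0.83527
R(M3) = exp(−0.000016 × 720) = 0.98855
R(M4) = exp(−0.00016 × 720) = 0.89119
R(M5) = exp(−0.00016 × 720) = 0.89119
R(M6) = exp(−0.00025 × 720) = 0.83527
Series (M1 and M2): 0.94948 × 0.83527 = 0.79307
Parallel ([0.79307] and M3): 1 − (1 − 0.79307)(1 − 0.98855) = 0.99763
Parallel (M4, M5, and M6): 1 − (1 − 0.89119)(1 − 0.89119)(1 − 0.83527) = 0.99805
Series ([0.99763] and [0.99805]): 0.99763 × 0.99805 = 0.996

0.996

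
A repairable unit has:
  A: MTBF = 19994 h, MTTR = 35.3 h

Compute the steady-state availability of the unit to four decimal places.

A(A) = MTBF/(MTBF+MTTR) = 19994/(19994+35.3) = 0.9982

0.9982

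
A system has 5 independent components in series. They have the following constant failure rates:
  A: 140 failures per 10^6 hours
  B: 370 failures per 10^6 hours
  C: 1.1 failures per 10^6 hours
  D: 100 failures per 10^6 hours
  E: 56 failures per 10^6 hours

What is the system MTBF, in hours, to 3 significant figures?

Series of exponential components: λ_sys = Σ λ_i
λ_sys = 0.00014 + 0.00037 + 0.0000011 + 0.00010 + 0.000056 = 6.6710e-04 /h
MTBF = 1 / λ_sys = 1500 h

1500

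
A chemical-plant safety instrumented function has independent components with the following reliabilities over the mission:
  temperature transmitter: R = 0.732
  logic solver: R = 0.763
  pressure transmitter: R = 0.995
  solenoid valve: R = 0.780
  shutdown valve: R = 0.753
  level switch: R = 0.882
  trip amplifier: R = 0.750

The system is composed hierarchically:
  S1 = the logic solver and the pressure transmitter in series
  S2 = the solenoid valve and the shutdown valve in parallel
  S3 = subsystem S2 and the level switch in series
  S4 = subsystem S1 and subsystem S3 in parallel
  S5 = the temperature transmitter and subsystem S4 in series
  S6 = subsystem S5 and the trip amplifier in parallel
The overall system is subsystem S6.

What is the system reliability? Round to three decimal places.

0.926

Series (logic solver and pressure transmitter): 0.76300 × 0.99500 = 0.75919
Parallel (solenoid valve and shutdown valve): 1 − (1 − 0.78000)(1 − 0.75300) = 0.94566
Series ([0.94566] and level switch): 0.94566 × 0.88200 = 0.83407
Parallel ([0.75919] and [0.83407]): 1 − (1 − 0.75919)(1 − 0.83407) = 0.96004
Series (temperature transmitter and [0.96004]): 0.73200 × 0.96004 = 0.70275
Parallel ([0.70275] and trip amplifier): 1 − (1 − 0.70275)(1 − 0.75000) = 0.926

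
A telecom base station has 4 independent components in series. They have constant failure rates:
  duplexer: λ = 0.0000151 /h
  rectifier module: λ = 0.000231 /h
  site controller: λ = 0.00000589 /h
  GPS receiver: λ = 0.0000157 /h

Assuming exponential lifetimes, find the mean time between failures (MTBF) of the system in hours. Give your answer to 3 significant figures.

Series of exponential components: λ_sys = Σ λ_i
λ_sys = 0.0000151 + 0.000231 + 0.00000589 + 0.0000157 = 2.6769e-04 /h
MTBF = 1 / λ_sys = 3740 h

3740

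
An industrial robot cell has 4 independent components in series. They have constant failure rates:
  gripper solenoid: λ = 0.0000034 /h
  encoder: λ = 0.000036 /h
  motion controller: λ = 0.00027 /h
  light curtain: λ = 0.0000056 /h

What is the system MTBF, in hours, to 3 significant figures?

Series of exponential components: λ_sys = Σ λ_i
λ_sys = 0.0000034 + 0.000036 + 0.00027 + 0.0000056 = 3.1500e-04 /h
MTBF = 1 / λ_sys = 3170 h

3170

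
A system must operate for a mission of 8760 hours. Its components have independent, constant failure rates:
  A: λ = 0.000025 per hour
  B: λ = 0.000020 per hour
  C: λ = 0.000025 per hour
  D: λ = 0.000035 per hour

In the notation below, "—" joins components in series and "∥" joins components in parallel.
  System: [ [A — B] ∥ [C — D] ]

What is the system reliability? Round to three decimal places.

0.867

R(A) = exp(−0.000025 × 8760) = 0.80332
R(B) = exp(−0.000020 × 8760) = 0.83929
R(C) = exp(−0.000025 × 8760) = 0.80332
R(D) = exp(−0.000035 × 8760) = 0.73594
Series (A and B): 0.80332 × 0.83929 = 0.67422
Series (C and D): 0.80332 × 0.73594 = 0.59120
Parallel ([0.67422] and [0.59120]): 1 − (1 − 0.67422)(1 − 0.59120) = 0.867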